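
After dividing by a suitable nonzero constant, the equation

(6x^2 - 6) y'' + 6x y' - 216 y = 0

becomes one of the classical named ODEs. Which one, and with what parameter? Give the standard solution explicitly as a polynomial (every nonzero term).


All three coefficients share the factor -6; dividing through by -6 gives  (1 - x^2) y'' - x y' + 36 y = 0.
This matches the Chebyshev equation (1 - x^2) y'' - x y' + n^2 y = 0 (note the -x y' term, not -2x y') with n^2 = 36, so n = 6; the polynomial solution is T_6(x).
With y = sum_k a_k x^k, matching x^k gives (k+2)(k+1) a_{k+2} = (k^2 - n^2) a_k = (k - 6)(k + 6) a_k. The right side vanishes at k = 6, so the series with the parity of 6 terminates at degree 6.
Standard normalization: leading coefficient of T_n is 2^(n-1), so a_6 = 2^5 = 32. Work downward with a_k = (k+1)(k+2) a_{k+2} / ((k - 6)(k + 6)):
  a_4 = (5)(6)(32) / ((4 - 6)(4 + 6)) = 960/(-20) = -48
  a_2 = (3)(4)(-48) / ((2 - 6)(2 + 6)) = -576/(-32) = 18
  a_0 = (1)(2)(18) / ((0 - 6)(0 + 6)) = 36/(-36) = -1
Hence T_6(x) = 32 x^6 - 48 x^4 + 18 x^2 - 1.

T_6(x); series = 32 x^6 - 48 x^4 + 18 x^2 - 1


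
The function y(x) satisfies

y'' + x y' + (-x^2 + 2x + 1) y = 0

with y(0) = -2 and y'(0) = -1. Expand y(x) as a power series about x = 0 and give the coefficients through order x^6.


Ansatz: y(x) = sum_{n>=0} a_n x^n, so y'(x) = sum_{n>=1} n a_n x^(n-1) and y''(x) = sum_{n>=2} n(n-1) a_n x^(n-2).
Substitute into P(x) y'' + Q(x) y' + R(x) y = 0 with P(x) = 1, Q(x) = x, R(x) = -x^2 + 2x + 1, and match powers of x.
Initial conditions: a_0 = -2, a_1 = -1.
Setting the coefficient of each power of x to zero and solving order by order (substituting the coefficients already found):
  x^0: 2 a_2 + a_0 = 0  ->  2 a_2 = -a_0 = 2  ->  a_2 = 1
  x^1: 6 a_3 + 2 a_1 + 2 a_0 = 0  ->  6 a_3 = -2 a_1 - 2 a_0 = 6  ->  a_3 = 1
  x^2: 12 a_4 + 3 a_2 + 2 a_1 - a_0 = 0  ->  12 a_4 = -3 a_2 - 2 a_1 + a_0 = -3  ->  a_4 = -1/4
  x^3: 20 a_5 + 4 a_3 + 2 a_2 - a_1 = 0  ->  20 a_5 = -4 a_3 - 2 a_2 + a_1 = -7  ->  a_5 = -7/20
  x^4: 30 a_6 + 5 a_4 + 2 a_3 - a_2 = 0  ->  30 a_6 = -5 a_4 - 2 a_3 + a_2 = 1/4  ->  a_6 = 1/120
Truncated series: y(x) = -2 - x + x^2 + x^3 - (1/4) x^4 - (7/20) x^5 + (1/120) x^6 + O(x^7).

a_0 = -2; a_1 = -1; a_2 = 1; a_3 = 1; a_4 = -1/4; a_5 = -7/20; a_6 = 1/120


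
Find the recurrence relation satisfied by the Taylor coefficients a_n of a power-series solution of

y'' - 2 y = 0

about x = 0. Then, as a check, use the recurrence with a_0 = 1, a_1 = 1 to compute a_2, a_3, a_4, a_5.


Substitute y = sum_n a_n x^n into y'' + (const) y = 0.
y''(x) = sum_{n>=0} (n+2)(n+1) a_{n+2} x^n.
The ODE becomes sum_n [(n+2)(n+1) a_{n+2} - 2 a_n] x^n = 0.
Setting each coefficient to zero gives the recurrence:
  (n+2)(n+1) a_{n+2} - 2 a_n = 0,
  a_{n+2} = 2 / ((n+1)(n+2)) a_n.

Check with a_0 = 1, a_1 = 1 (apply the recurrence for n = 0, 1, 2, 3): a_0 = 1, a_1 = 1, a_2 = 1, a_3 = 1/3, a_4 = 1/6, a_5 = 1/30.

a_{n+2} = 2/((n+1)(n+2)) * a_n; check: a_0 = 1, a_1 = 1, a_2 = 1, a_3 = 1/3, a_4 = 1/6, a_5 = 1/30


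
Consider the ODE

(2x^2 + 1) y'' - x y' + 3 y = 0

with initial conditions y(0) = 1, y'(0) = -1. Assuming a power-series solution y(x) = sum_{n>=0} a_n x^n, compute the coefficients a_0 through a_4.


Ansatz: y(x) = sum_{n>=0} a_n x^n, so y'(x) = sum_{n>=1} n a_n x^(n-1) and y''(x) = sum_{n>=2} n(n-1) a_n x^(n-2).
Substitute into P(x) y'' + Q(x) y' + R(x) y = 0 with P(x) = 2x^2 + 1, Q(x) = -x, R(x) = 3, and match powers of x.
Initial conditions: a_0 = 1, a_1 = -1.
Setting the coefficient of each power of x to zero and solving order by order (substituting the coefficients already found):
  x^0: 2 a_2 + 3 a_0 = 0  ->  2 a_2 = -3 a_0 = -3  ->  a_2 = -3/2
  x^1: 6 a_3 + 2 a_1 = 0  ->  6 a_3 = -2 a_1 = 2  ->  a_3 = 1/3
  x^2: 12 a_4 + 5 a_2 = 0  ->  12 a_4 = -5 a_2 = 15/2  ->  a_4 = 5/8
Truncated series: y(x) = 1 - x - (3/2) x^2 + (1/3) x^3 + (5/8) x^4 + O(x^5).

a_0 = 1; a_1 = -1; a_2 = -3/2; a_3 = 1/3; a_4 = 5/8


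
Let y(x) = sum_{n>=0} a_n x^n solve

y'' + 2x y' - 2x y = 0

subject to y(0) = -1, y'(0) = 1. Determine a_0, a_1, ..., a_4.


Ansatz: y(x) = sum_{n>=0} a_n x^n, so y'(x) = sum_{n>=1} n a_n x^(n-1) and y''(x) = sum_{n>=2} n(n-1) a_n x^(n-2).
Substitute into P(x) y'' + Q(x) y' + R(x) y = 0 with P(x) = 1, Q(x) = 2x, R(x) = -2x, and match powers of x.
Initial conditions: a_0 = -1, a_1 = 1.
Setting the coefficient of each power of x to zero and solving order by order (substituting the coefficients already found):
  x^0: 2 a_2 = 0  ->  a_2 = 0
  x^1: 6 a_3 + 2 a_1 - 2 a_0 = 0  ->  6 a_3 = -2 a_1 + 2 a_0 = -4  ->  a_3 = -2/3
  x^2: 12 a_4 + 4 a_2 - 2 a_1 = 0  ->  12 a_4 = -4 a_2 + 2 a_1 = 2  ->  a_4 = 1/6
Truncated series: y(x) = -1 + x - (2/3) x^3 + (1/6) x^4 + O(x^5).

a_0 = -1; a_1 = 1; a_2 = 0; a_3 = -2/3; a_4 = 1/6


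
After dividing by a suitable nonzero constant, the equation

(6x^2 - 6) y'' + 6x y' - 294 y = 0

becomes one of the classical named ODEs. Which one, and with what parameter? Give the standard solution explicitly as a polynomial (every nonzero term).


All three coefficients share the factor -6; dividing through by -6 gives  (1 - x^2) y'' - x y' + 49 y = 0.
This matches the Chebyshev equation (1 - x^2) y'' - x y' + n^2 y = 0 (note the -x y' term, not -2x y') with n^2 = 49, so n = 7; the polynomial solution is T_7(x).
With y = sum_k a_k x^k, matching x^k gives (k+2)(k+1) a_{k+2} = (k^2 - n^2) a_k = (k - 7)(k + 7) a_k. The right side vanishes at k = 7, so the series with the parity of 7 terminates at degree 7.
Standard normalization: leading coefficient of T_n is 2^(n-1), so a_7 = 2^6 = 64. Work downward with a_k = (k+1)(k+2) a_{k+2} / ((k - 7)(k + 7)):
  a_5 = (6)(7)(64) / ((5 - 7)(5 + 7)) = 2688/(-24) = -112
  a_3 = (4)(5)(-112) / ((3 - 7)(3 + 7)) = -2240/(-40) = 56
  a_1 = (2)(3)(56) / ((1 - 7)(1 + 7)) = 336/(-48) = -7
Hence T_7(x) = 64 x^7 - 112 x^5 + 56 x^3 - 7 x.

T_7(x); series = 64 x^7 - 112 x^5 + 56 x^3 - 7 x


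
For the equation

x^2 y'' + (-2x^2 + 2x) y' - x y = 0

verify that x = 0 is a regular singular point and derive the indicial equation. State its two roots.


Divide by x^2 to reach normal form y'' + P_1(x) y' + P_2(x) y = 0 with P_1(x) = -2 + 2/x and P_2(x) = -1/x.
x = 0 is a singular point because the y'-coefficient -2 + 2/x has a pole at x = 0 and the y-coefficient -1/x has a pole at x = 0.
It is a regular singular point because x P_1(x) = p(x) = 2 - 2x and x^2 P_2(x) = q(x) = -x are polynomials, hence analytic at x = 0.
p(0) = 2,  q(0) = 0.
Indicial equation: r(r-1) + p(0) r + q(0) = 0, i.e. r^2 + (p(0) - 1) r + q(0) = 0, i.e. r^2 + 1 r = 0.
Discriminant: (1)^2 - 4(0) = 1, so r = (-1 ± 1)/2.
Solving: r_1 = 0, r_2 = -1.

indicial: r^2 + 1 r = 0; roots r_1 = 0, r_2 = -1


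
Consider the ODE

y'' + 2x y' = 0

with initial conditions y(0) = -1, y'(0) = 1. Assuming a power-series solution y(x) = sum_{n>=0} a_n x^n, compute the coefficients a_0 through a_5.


Ansatz: y(x) = sum_{n>=0} a_n x^n, so y'(x) = sum_{n>=1} n a_n x^(n-1) and y''(x) = sum_{n>=2} n(n-1) a_n x^(n-2).
Substitute into P(x) y'' + Q(x) y' + R(x) y = 0 with P(x) = 1, Q(x) = 2x, R(x) = 0, and match powers of x.
Initial conditions: a_0 = -1, a_1 = 1.
Setting the coefficient of each power of x to zero and solving order by order (substituting the coefficients already found):
  x^0: 2 a_2 = 0  ->  a_2 = 0
  x^1: 6 a_3 + 2 a_1 = 0  ->  6 a_3 = -2 a_1 = -2  ->  a_3 = -1/3
  x^2: 12 a_4 + 4 a_2 = 0  ->  12 a_4 = -4 a_2 = 0  ->  a_4 = 0
  x^3: 20 a_5 + 6 a_3 = 0  ->  20 a_5 = -6 a_3 = 2  ->  a_5 = 1/10
Truncated series: y(x) = -1 + x - (1/3) x^3 + (1/10) x^5 + O(x^6).

a_0 = -1; a_1 = 1; a_2 = 0; a_3 = -1/3; a_4 = 0; a_5 = 1/10


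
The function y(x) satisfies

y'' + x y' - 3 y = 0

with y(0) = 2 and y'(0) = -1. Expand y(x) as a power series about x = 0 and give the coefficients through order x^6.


Ansatz: y(x) = sum_{n>=0} a_n x^n, so y'(x) = sum_{n>=1} n a_n x^(n-1) and y''(x) = sum_{n>=2} n(n-1) a_n x^(n-2).
Substitute into P(x) y'' + Q(x) y' + R(x) y = 0 with P(x) = 1, Q(x) = x, R(x) = -3, and match powers of x.
Initial conditions: a_0 = 2, a_1 = -1.
Setting the coefficient of each power of x to zero and solving order by order (substituting the coefficients already found):
  x^0: 2 a_2 - 3 a_0 = 0  ->  2 a_2 = 3 a_0 = 6  ->  a_2 = 3
  x^1: 6 a_3 - 2 a_1 = 0  ->  6 a_3 = 2 a_1 = -2  ->  a_3 = -1/3
  x^2: 12 a_4 - a_2 = 0  ->  12 a_4 = a_2 = 3  ->  a_4 = 1/4
  x^3: 20 a_5 = 0  ->  a_5 = 0
  x^4: 30 a_6 + a_4 = 0  ->  30 a_6 = -a_4 = -1/4  ->  a_6 = -1/120
Truncated series: y(x) = 2 - x + 3 x^2 - (1/3) x^3 + (1/4) x^4 - (1/120) x^6 + O(x^7).

a_0 = 2; a_1 = -1; a_2 = 3; a_3 = -1/3; a_4 = 1/4; a_5 = 0; a_6 = -1/120


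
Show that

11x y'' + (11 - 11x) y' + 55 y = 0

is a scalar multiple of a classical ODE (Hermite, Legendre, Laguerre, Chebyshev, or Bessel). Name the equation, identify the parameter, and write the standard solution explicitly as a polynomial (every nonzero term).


All three coefficients share the factor 11; dividing through by 11 gives  x y'' + (1 - x) y' + 5 y = 0.
This matches the Laguerre equation x y'' + (1 - x) y' + n y = 0 with n = 5; the polynomial solution is L_5(x).
With y = sum_k a_k x^k, matching x^k gives (k+1)k a_{k+1} + (k+1) a_{k+1} - k a_k + n a_k = 0, i.e. (k+1)^2 a_{k+1} = (k - n) a_k = (k - 5) a_k. The right side vanishes at k = 5, so the series terminates at degree 5.
Standard normalization L_n(0) = 1 gives a_0 = 1. Work upward with a_{k+1} = (k - 5) a_k / (k+1)^2:
  a_1 = (0 - 5)(1) / 1^2 = -5/1 = -5
  a_2 = (1 - 5)(-5) / 2^2 = 20/4 = 5
  a_3 = (2 - 5)(5) / 3^2 = -15/9 = -5/3
  a_4 = (3 - 5)(-5/3) / 4^2 = (10/3)/16 = 5/24
  a_5 = (4 - 5)(5/24) / 5^2 = (-5/24)/25 = -1/120
Hence L_5(x) = -x^5/120 + 5 x^4/24 - 5 x^3/3 + 5 x^2 - 5 x + 1.

L_5(x); series = -x^5/120 + 5 x^4/24 - 5 x^3/3 + 5 x^2 - 5 x + 1


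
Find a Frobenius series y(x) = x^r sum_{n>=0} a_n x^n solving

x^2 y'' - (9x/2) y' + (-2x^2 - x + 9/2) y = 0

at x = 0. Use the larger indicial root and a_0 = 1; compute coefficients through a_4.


Write in Frobenius form y'' + (p(x)/x) y' + (q(x)/x^2) y = 0:
  p(x) = -9/2,  q(x) = -2x^2 - x + 9/2.
Indicial equation: r(r-1) + (-9/2) r + (9/2) = 0 -> roots r_1 = 9/2, r_2 = 1.
Take r = r_1 = 9/2. Let y(x) = x^r sum_{n>=0} a_n x^n with a_0 = 1.
Substitute y = x^r sum a_n x^n and match x^{r+n}. The recurrence is
  D(n) a_n - 1 a_{n-1} - 2 a_{n-2} = 0,  where D(n) = (r+n)(r+n-1) + (-9/2)(r+n) + (9/2).
  a_n = [1 a_{n-1} + 2 a_{n-2}] / D(n).
Since the indicial polynomial factors as (r - r_1)(r - r_2), D(n) = (r_1 + n - r_1)(r_1 + n - r_2) = n(n + 7/2).
Evaluating step by step (a_0 = 1):
  n = 1: D(1) = 1(1 + 7/2) = 9/2; numerator = 1(1) = 1; a_1 = (1)/(9/2) = 2/9
  n = 2: D(2) = 2(2 + 7/2) = 11; numerator = 1(2/9) + 2(1) = 20/9; a_2 = (20/9)/(11) = 20/99
  n = 3: D(3) = 3(3 + 7/2) = 39/2; numerator = 1(20/99) + 2(2/9) = 64/99; a_3 = (64/99)/(39/2) = 128/3861
  n = 4: D(4) = 4(4 + 7/2) = 30; numerator = 1(128/3861) + 2(20/99) = 1688/3861; a_4 = (1688/3861)/(30) = 844/57915

r = 9/2; a_0 = 1; a_1 = 2/9; a_2 = 20/99; a_3 = 128/3861; a_4 = 844/57915


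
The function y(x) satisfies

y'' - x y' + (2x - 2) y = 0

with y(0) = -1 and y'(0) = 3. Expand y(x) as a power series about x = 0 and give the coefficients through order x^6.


Ansatz: y(x) = sum_{n>=0} a_n x^n, so y'(x) = sum_{n>=1} n a_n x^(n-1) and y''(x) = sum_{n>=2} n(n-1) a_n x^(n-2).
Substitute into P(x) y'' + Q(x) y' + R(x) y = 0 with P(x) = 1, Q(x) = -x, R(x) = 2x - 2, and match powers of x.
Initial conditions: a_0 = -1, a_1 = 3.
Setting the coefficient of each power of x to zero and solving order by order (substituting the coefficients already found):
  x^0: 2 a_2 - 2 a_0 = 0  ->  2 a_2 = 2 a_0 = -2  ->  a_2 = -1
  x^1: 6 a_3 - 3 a_1 + 2 a_0 = 0  ->  6 a_3 = 3 a_1 - 2 a_0 = 11  ->  a_3 = 11/6
  x^2: 12 a_4 - 4 a_2 + 2 a_1 = 0  ->  12 a_4 = 4 a_2 - 2 a_1 = -10  ->  a_4 = -5/6
  x^3: 20 a_5 - 5 a_3 + 2 a_2 = 0  ->  20 a_5 = 5 a_3 - 2 a_2 = 67/6  ->  a_5 = 67/120
  x^4: 30 a_6 - 6 a_4 + 2 a_3 = 0  ->  30 a_6 = 6 a_4 - 2 a_3 = -26/3  ->  a_6 = -13/45
Truncated series: y(x) = -1 + 3 x - x^2 + (11/6) x^3 - (5/6) x^4 + (67/120) x^5 - (13/45) x^6 + O(x^7).

a_0 = -1; a_1 = 3; a_2 = -1; a_3 = 11/6; a_4 = -5/6; a_5 = 67/120; a_6 = -13/45


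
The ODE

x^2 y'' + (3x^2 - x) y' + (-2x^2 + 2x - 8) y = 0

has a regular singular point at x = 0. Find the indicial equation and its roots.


Divide by x^2 to reach normal form y'' + P_1(x) y' + P_2(x) y = 0 with P_1(x) = 3 - 1/x and P_2(x) = -2 + 2/x - 8/x^2.
x = 0 is a singular point because the y'-coefficient 3 - 1/x has a pole at x = 0 and the y-coefficient -2 + 2/x - 8/x^2 has a pole at x = 0.
It is a regular singular point because x P_1(x) = p(x) = 3x - 1 and x^2 P_2(x) = q(x) = -2x^2 + 2x - 8 are polynomials, hence analytic at x = 0.
p(0) = -1,  q(0) = -8.
Indicial equation: r(r-1) + p(0) r + q(0) = 0, i.e. r^2 + (p(0) - 1) r + q(0) = 0, i.e. r^2 - 2 r - 8 = 0.
Discriminant: (-2)^2 - 4(-8) = 36, so r = (2 ± 6)/2.
Solving: r_1 = 4, r_2 = -2.

indicial: r^2 - 2 r - 8 = 0; roots r_1 = 4, r_2 = -2


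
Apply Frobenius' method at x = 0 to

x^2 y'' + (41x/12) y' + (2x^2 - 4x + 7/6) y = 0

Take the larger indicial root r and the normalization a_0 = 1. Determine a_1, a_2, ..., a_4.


Write in Frobenius form y'' + (p(x)/x) y' + (q(x)/x^2) y = 0:
  p(x) = 41/12,  q(x) = 2x^2 - 4x + 7/6.
Indicial equation: r(r-1) + (41/12) r + (7/6) = 0 -> roots r_1 = -2/3, r_2 = -7/4.
Take r = r_1 = -2/3. Let y(x) = x^r sum_{n>=0} a_n x^n with a_0 = 1.
Substitute y = x^r sum a_n x^n and match x^{r+n}. The recurrence is
  D(n) a_n - 4 a_{n-1} + 2 a_{n-2} = 0,  where D(n) = (r+n)(r+n-1) + (41/12)(r+n) + (7/6).
  a_n = [4 a_{n-1} - 2 a_{n-2}] / D(n).
Since the indicial polynomial factors as (r - r_1)(r - r_2), D(n) = (r_1 + n - r_1)(r_1 + n - r_2) = n(n + 13/12).
Evaluating step by step (a_0 = 1):
  n = 1: D(1) = 1(1 + 13/12) = 25/12; numerator = 4(1) = 4; a_1 = (4)/(25/12) = 48/25
  n = 2: D(2) = 2(2 + 13/12) = 37/6; numerator = 4(48/25) - 2(1) = 142/25; a_2 = (142/25)/(37/6) = 852/925
  n = 3: D(3) = 3(3 + 13/12) = 49/4; numerator = 4(852/925) - 2(48/25) = -144/925; a_3 = (-144/925)/(49/4) = -576/45325
  n = 4: D(4) = 4(4 + 13/12) = 61/3; numerator = 4(-576/45325) - 2(852/925) = -3432/1813; a_4 = (-3432/1813)/(61/3) = -10296/110593

r = -2/3; a_0 = 1; a_1 = 48/25; a_2 = 852/925; a_3 = -576/45325; a_4 = -10296/110593


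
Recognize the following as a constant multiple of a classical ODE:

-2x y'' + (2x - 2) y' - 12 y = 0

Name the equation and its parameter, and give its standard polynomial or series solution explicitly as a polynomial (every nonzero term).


All three coefficients share the factor -2; dividing through by -2 gives  x y'' + (1 - x) y' + 6 y = 0.
This matches the Laguerre equation x y'' + (1 - x) y' + n y = 0 with n = 6; the polynomial solution is L_6(x).
With y = sum_k a_k x^k, matching x^k gives (k+1)k a_{k+1} + (k+1) a_{k+1} - k a_k + n a_k = 0, i.e. (k+1)^2 a_{k+1} = (k - n) a_k = (k - 6) a_k. The right side vanishes at k = 6, so the series terminates at degree 6.
Standard normalization L_n(0) = 1 gives a_0 = 1. Work upward with a_{k+1} = (k - 6) a_k / (k+1)^2:
  a_1 = (0 - 6)(1) / 1^2 = -6/1 = -6
  a_2 = (1 - 6)(-6) / 2^2 = 30/4 = 15/2
  a_3 = (2 - 6)(15/2) / 3^2 = -30/9 = -10/3
  a_4 = (3 - 6)(-10/3) / 4^2 = 10/16 = 5/8
  a_5 = (4 - 6)(5/8) / 5^2 = (-5/4)/25 = -1/20
  a_6 = (5 - 6)(-1/20) / 6^2 = (1/20)/36 = 1/720
Hence L_6(x) = x^6/720 - x^5/20 + 5 x^4/8 - 10 x^3/3 + 15 x^2/2 - 6 x + 1.

L_6(x); series = x^6/720 - x^5/20 + 5 x^4/8 - 10 x^3/3 + 15 x^2/2 - 6 x + 1


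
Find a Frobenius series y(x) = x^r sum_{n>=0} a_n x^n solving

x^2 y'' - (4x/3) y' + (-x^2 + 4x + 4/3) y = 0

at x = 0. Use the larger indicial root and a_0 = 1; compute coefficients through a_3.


Write in Frobenius form y'' + (p(x)/x) y' + (q(x)/x^2) y = 0:
  p(x) = -4/3,  q(x) = -x^2 + 4x + 4/3.
Indicial equation: r(r-1) + (-4/3) r + (4/3) = 0 -> roots r_1 = 4/3, r_2 = 1.
Take r = r_1 = 4/3. Let y(x) = x^r sum_{n>=0} a_n x^n with a_0 = 1.
Substitute y = x^r sum a_n x^n and match x^{r+n}. The recurrence is
  D(n) a_n + 4 a_{n-1} - 1 a_{n-2} = 0,  where D(n) = (r+n)(r+n-1) + (-4/3)(r+n) + (4/3).
  a_n = [-4 a_{n-1} + 1 a_{n-2}] / D(n).
Since the indicial polynomial factors as (r - r_1)(r - r_2), D(n) = (r_1 + n - r_1)(r_1 + n - r_2) = n(n + 1/3).
Evaluating step by step (a_0 = 1):
  n = 1: D(1) = 1(1 + 1/3) = 4/3; numerator = -4(1) = -4; a_1 = (-4)/(4/3) = -3
  n = 2: D(2) = 2(2 + 1/3) = 14/3; numerator = -4(-3) + 1(1) = 13; a_2 = (13)/(14/3) = 39/14
  n = 3: D(3) = 3(3 + 1/3) = 10; numerator = -4(39/14) + 1(-3) = -99/7; a_3 = (-99/7)/(10) = -99/70

r = 4/3; a_0 = 1; a_1 = -3; a_2 = 39/14; a_3 = -99/70


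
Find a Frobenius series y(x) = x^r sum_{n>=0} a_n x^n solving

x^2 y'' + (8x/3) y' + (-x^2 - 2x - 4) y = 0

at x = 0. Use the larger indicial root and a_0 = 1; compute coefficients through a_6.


Write in Frobenius form y'' + (p(x)/x) y' + (q(x)/x^2) y = 0:
  p(x) = 8/3,  q(x) = -x^2 - 2x - 4.
Indicial equation: r(r-1) + (8/3) r + (-4) = 0 -> roots r_1 = 4/3, r_2 = -3.
Take r = r_1 = 4/3. Let y(x) = x^r sum_{n>=0} a_n x^n with a_0 = 1.
Substitute y = x^r sum a_n x^n and match x^{r+n}. The recurrence is
  D(n) a_n - 2 a_{n-1} - 1 a_{n-2} = 0,  where D(n) = (r+n)(r+n-1) + (8/3)(r+n) + (-4).
  a_n = [2 a_{n-1} + 1 a_{n-2}] / D(n).
Since the indicial polynomial factors as (r - r_1)(r - r_2), D(n) = (r_1 + n - r_1)(r_1 + n - r_2) = n(n + 13/3).
Evaluating step by step (a_0 = 1):
  n = 1: D(1) = 1(1 + 13/3) = 16/3; numerator = 2(1) = 2; a_1 = (2)/(16/3) = 3/8
  n = 2: D(2) = 2(2 + 13/3) = 38/3; numerator = 2(3/8) + 1(1) = 7/4; a_2 = (7/4)/(38/3) = 21/152
  n = 3: D(3) = 3(3 + 13/3) = 22; numerator = 2(21/152) + 1(3/8) = 99/152; a_3 = (99/152)/(22) = 9/304
  n = 4: D(4) = 4(4 + 13/3) = 100/3; numerator = 2(9/304) + 1(21/152) = 15/76; a_4 = (15/76)/(100/3) = 9/1520
  n = 5: D(5) = 5(5 + 13/3) = 140/3; numerator = 2(9/1520) + 1(9/304) = 63/1520; a_5 = (63/1520)/(140/3) = 27/30400
  n = 6: D(6) = 6(6 + 13/3) = 62; numerator = 2(27/30400) + 1(9/1520) = 117/15200; a_6 = (117/15200)/(62) = 117/942400

r = 4/3; a_0 = 1; a_1 = 3/8; a_2 = 21/152; a_3 = 9/304; a_4 = 9/1520; a_5 = 27/30400; a_6 = 117/942400


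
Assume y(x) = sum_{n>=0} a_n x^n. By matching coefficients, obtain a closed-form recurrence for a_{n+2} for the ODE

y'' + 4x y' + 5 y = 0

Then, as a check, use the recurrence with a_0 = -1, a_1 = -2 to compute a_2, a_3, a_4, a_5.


Substitute y = sum_n a_n x^n.
y''(x) has coefficient (n+2)(n+1) a_{n+2} at x^n;
4 x y'(x) has coefficient 4 n a_n at x^n (shift);
5 y(x) has coefficient 5 a_n at x^n.
Matching x^n: (n+2)(n+1) a_{n+2} + (4n + 5) a_n = 0.
Thus a_{n+2} = (-4n - 5) / ((n+1)(n+2)) * a_n.

Check with a_0 = -1, a_1 = -2 (apply the recurrence for n = 0, 1, 2, 3): a_0 = -1, a_1 = -2, a_2 = 5/2, a_3 = 3, a_4 = -65/24, a_5 = -51/20.

a_(n+2) = (-4n - 5) / ((n+1)(n+2)) * a_n; check: a_0 = -1, a_1 = -2, a_2 = 5/2, a_3 = 3, a_4 = -65/24, a_5 = -51/20


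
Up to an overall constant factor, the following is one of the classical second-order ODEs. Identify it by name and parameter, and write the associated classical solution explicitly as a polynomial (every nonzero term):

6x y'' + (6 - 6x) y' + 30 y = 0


All three coefficients share the factor 6; dividing through by 6 gives  x y'' + (1 - x) y' + 5 y = 0.
This matches the Laguerre equation x y'' + (1 - x) y' + n y = 0 with n = 5; the polynomial solution is L_5(x).
With y = sum_k a_k x^k, matching x^k gives (k+1)k a_{k+1} + (k+1) a_{k+1} - k a_k + n a_k = 0, i.e. (k+1)^2 a_{k+1} = (k - n) a_k = (k - 5) a_k. The right side vanishes at k = 5, so the series terminates at degree 5.
Standard normalization L_n(0) = 1 gives a_0 = 1. Work upward with a_{k+1} = (k - 5) a_k / (k+1)^2:
  a_1 = (0 - 5)(1) / 1^2 = -5/1 = -5
  a_2 = (1 - 5)(-5) / 2^2 = 20/4 = 5
  a_3 = (2 - 5)(5) / 3^2 = -15/9 = -5/3
  a_4 = (3 - 5)(-5/3) / 4^2 = (10/3)/16 = 5/24
  a_5 = (4 - 5)(5/24) / 5^2 = (-5/24)/25 = -1/120
Hence L_5(x) = -x^5/120 + 5 x^4/24 - 5 x^3/3 + 5 x^2 - 5 x + 1.

L_5(x); series = -x^5/120 + 5 x^4/24 - 5 x^3/3 + 5 x^2 - 5 x + 1


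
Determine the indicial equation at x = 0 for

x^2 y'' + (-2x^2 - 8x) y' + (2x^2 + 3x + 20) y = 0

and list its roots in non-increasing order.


Divide by x^2 to reach normal form y'' + P_1(x) y' + P_2(x) y = 0 with P_1(x) = -2 - 8/x and P_2(x) = 2 + 3/x + 20/x^2.
x = 0 is a singular point because the y'-coefficient -2 - 8/x has a pole at x = 0 and the y-coefficient 2 + 3/x + 20/x^2 has a pole at x = 0.
It is a regular singular point because x P_1(x) = p(x) = -2x - 8 and x^2 P_2(x) = q(x) = 2x^2 + 3x + 20 are polynomials, hence analytic at x = 0.
p(0) = -8,  q(0) = 20.
Indicial equation: r(r-1) + p(0) r + q(0) = 0, i.e. r^2 + (p(0) - 1) r + q(0) = 0, i.e. r^2 - 9 r + 20 = 0.
Discriminant: (-9)^2 - 4(20) = 1, so r = (9 ± 1)/2.
Solving: r_1 = 5, r_2 = 4.

indicial: r^2 - 9 r + 20 = 0; roots r_1 = 5, r_2 = 4


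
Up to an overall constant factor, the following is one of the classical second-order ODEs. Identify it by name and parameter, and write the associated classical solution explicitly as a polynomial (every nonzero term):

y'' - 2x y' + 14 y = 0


The equation is already in a standard form:  y'' - 2x y' + 14 y = 0.
This matches the Hermite equation y'' - 2x y' + 2n y = 0 with 2n = 14, so n = 7; the polynomial solution is H_7(x).
With y = sum_k a_k x^k, matching x^k gives (k+2)(k+1) a_{k+2} = 2(k - n) a_k = 2(k - 7) a_k. The right side vanishes at k = 7, so the series with the parity of 7 terminates at degree 7.
Standard normalization: leading coefficient of H_n is 2^n, so a_7 = 2^7 = 128. Work downward with a_k = (k+1)(k+2) a_{k+2} / (2(k - n)):
  a_5 = (6)(7)(128) / (2(5 - 7)) = 5376/(-4) = -1344
  a_3 = (4)(5)(-1344) / (2(3 - 7)) = -26880/(-8) = 3360
  a_1 = (2)(3)(3360) / (2(1 - 7)) = 20160/(-12) = -1680
Hence H_7(x) = 128 x^7 - 1344 x^5 + 3360 x^3 - 1680 x.

H_7(x); series = 128 x^7 - 1344 x^5 + 3360 x^3 - 1680 x


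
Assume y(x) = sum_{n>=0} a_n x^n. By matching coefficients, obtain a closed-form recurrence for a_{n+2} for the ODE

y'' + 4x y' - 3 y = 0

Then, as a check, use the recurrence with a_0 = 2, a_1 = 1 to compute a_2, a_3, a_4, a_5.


Substitute y = sum_n a_n x^n.
y''(x) has coefficient (n+2)(n+1) a_{n+2} at x^n;
4 x y'(x) has coefficient 4 n a_n at x^n (shift);
-3 y(x) has coefficient -3 a_n at x^n.
Matching x^n: (n+2)(n+1) a_{n+2} + (4n - 3) a_n = 0.
Thus a_{n+2} = (-4n + 3) / ((n+1)(n+2)) * a_n.

Check with a_0 = 2, a_1 = 1 (apply the recurrence for n = 0, 1, 2, 3): a_0 = 2, a_1 = 1, a_2 = 3, a_3 = -1/6, a_4 = -5/4, a_5 = 3/40.

a_(n+2) = (-4n + 3) / ((n+1)(n+2)) * a_n; check: a_0 = 2, a_1 = 1, a_2 = 3, a_3 = -1/6, a_4 = -5/4, a_5 = 3/40


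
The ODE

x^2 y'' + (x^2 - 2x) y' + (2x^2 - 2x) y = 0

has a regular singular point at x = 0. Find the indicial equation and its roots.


Divide by x^2 to reach normal form y'' + P_1(x) y' + P_2(x) y = 0 with P_1(x) = 1 - 2/x and P_2(x) = 2 - 2/x.
x = 0 is a singular point because the y'-coefficient 1 - 2/x has a pole at x = 0 and the y-coefficient 2 - 2/x has a pole at x = 0.
It is a regular singular point because x P_1(x) = p(x) = x - 2 and x^2 P_2(x) = q(x) = 2x^2 - 2x are polynomials, hence analytic at x = 0.
p(0) = -2,  q(0) = 0.
Indicial equation: r(r-1) + p(0) r + q(0) = 0, i.e. r^2 + (p(0) - 1) r + q(0) = 0, i.e. r^2 - 3 r = 0.
Discriminant: (-3)^2 - 4(0) = 9, so r = (3 ± 3)/2.
Solving: r_1 = 3, r_2 = 0.

indicial: r^2 - 3 r = 0; roots r_1 = 3, r_2 = 0


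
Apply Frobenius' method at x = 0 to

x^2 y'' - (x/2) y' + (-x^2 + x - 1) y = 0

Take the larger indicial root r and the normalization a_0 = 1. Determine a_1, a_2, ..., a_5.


Write in Frobenius form y'' + (p(x)/x) y' + (q(x)/x^2) y = 0:
  p(x) = -1/2,  q(x) = -x^2 + x - 1.
Indicial equation: r(r-1) + (-1/2) r + (-1) = 0 -> roots r_1 = 2, r_2 = -1/2.
Take r = r_1 = 2. Let y(x) = x^r sum_{n>=0} a_n x^n with a_0 = 1.
Substitute y = x^r sum a_n x^n and match x^{r+n}. The recurrence is
  D(n) a_n + 1 a_{n-1} - 1 a_{n-2} = 0,  where D(n) = (r+n)(r+n-1) + (-1/2)(r+n) + (-1).
  a_n = [-1 a_{n-1} + 1 a_{n-2}] / D(n).
Since the indicial polynomial factors as (r - r_1)(r - r_2), D(n) = (r_1 + n - r_1)(r_1 + n - r_2) = n(n + 5/2).
Evaluating step by step (a_0 = 1):
  n = 1: D(1) = 1(1 + 5/2) = 7/2; numerator = -1(1) = -1; a_1 = (-1)/(7/2) = -2/7
  n = 2: D(2) = 2(2 + 5/2) = 9; numerator = -1(-2/7) + 1(1) = 9/7; a_2 = (9/7)/(9) = 1/7
  n = 3: D(3) = 3(3 + 5/2) = 33/2; numerator = -1(1/7) + 1(-2/7) = -3/7; a_3 = (-3/7)/(33/2) = -2/77
  n = 4: D(4) = 4(4 + 5/2) = 26; numerator = -1(-2/77) + 1(1/7) = 13/77; a_4 = (13/77)/(26) = 1/154
  n = 5: D(5) = 5(5 + 5/2) = 75/2; numerator = -1(1/154) + 1(-2/77) = -5/154; a_5 = (-5/154)/(75/2) = -1/1155

r = 2; a_0 = 1; a_1 = -2/7; a_2 = 1/7; a_3 = -2/77; a_4 = 1/154; a_5 = -1/1155


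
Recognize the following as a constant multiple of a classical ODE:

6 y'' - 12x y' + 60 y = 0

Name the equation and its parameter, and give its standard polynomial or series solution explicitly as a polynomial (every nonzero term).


All three coefficients share the factor 6; dividing through by 6 gives  y'' - 2x y' + 10 y = 0.
This matches the Hermite equation y'' - 2x y' + 2n y = 0 with 2n = 10, so n = 5; the polynomial solution is H_5(x).
With y = sum_k a_k x^k, matching x^k gives (k+2)(k+1) a_{k+2} = 2(k - n) a_k = 2(k - 5) a_k. The right side vanishes at k = 5, so the series with the parity of 5 terminates at degree 5.
Standard normalization: leading coefficient of H_n is 2^n, so a_5 = 2^5 = 32. Work downward with a_k = (k+1)(k+2) a_{k+2} / (2(k - n)):
  a_3 = (4)(5)(32) / (2(3 - 5)) = 640/(-4) = -160
  a_1 = (2)(3)(-160) / (2(1 - 5)) = -960/(-8) = 120
Hence H_5(x) = 32 x^5 - 160 x^3 + 120 x.

H_5(x); series = 32 x^5 - 160 x^3 + 120 x


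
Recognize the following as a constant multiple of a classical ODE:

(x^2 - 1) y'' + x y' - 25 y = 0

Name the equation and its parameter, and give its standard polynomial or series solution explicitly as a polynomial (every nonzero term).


All three coefficients share the factor -1; dividing through by -1 gives  (1 - x^2) y'' - x y' + 25 y = 0.
This matches the Chebyshev equation (1 - x^2) y'' - x y' + n^2 y = 0 (note the -x y' term, not -2x y') with n^2 = 25, so n = 5; the polynomial solution is T_5(x).
With y = sum_k a_k x^k, matching x^k gives (k+2)(k+1) a_{k+2} = (k^2 - n^2) a_k = (k - 5)(k + 5) a_k. The right side vanishes at k = 5, so the series with the parity of 5 terminates at degree 5.
Standard normalization: leading coefficient of T_n is 2^(n-1), so a_5 = 2^4 = 16. Work downward with a_k = (k+1)(k+2) a_{k+2} / ((k - 5)(k + 5)):
  a_3 = (4)(5)(16) / ((3 - 5)(3 + 5)) = 320/(-16) = -20
  a_1 = (2)(3)(-20) / ((1 - 5)(1 + 5)) = -120/(-24) = 5
Hence T_5(x) = 16 x^5 - 20 x^3 + 5 x.

T_5(x); series = 16 x^5 - 20 x^3 + 5 x


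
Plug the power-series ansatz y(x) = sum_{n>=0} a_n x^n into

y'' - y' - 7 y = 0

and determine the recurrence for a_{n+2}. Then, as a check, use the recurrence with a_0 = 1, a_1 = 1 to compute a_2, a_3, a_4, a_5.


Substitute y = sum_n a_n x^n.
y''(x) has coefficient (n+2)(n+1) a_{n+2} at x^n;
-y'(x) has coefficient -(n+1) a_{n+1} at x^n;
-7 y(x) has coefficient -7 a_n at x^n.
Matching x^n: (n+2)(n+1) a_{n+2} - (n+1) a_{n+1} - 7 a_n = 0.
Thus a_{n+2} = [(n+1) a_{n+1} + 7 a_n] / ((n+1)(n+2)).

Check with a_0 = 1, a_1 = 1 (apply the recurrence for n = 0, 1, 2, 3): a_0 = 1, a_1 = 1, a_2 = 4, a_3 = 5/2, a_4 = 71/24, a_5 = 22/15.

a_(n+2) = [(n+1) a_(n+1) + 7 a_n] / ((n+1)(n+2)); check: a_0 = 1, a_1 = 1, a_2 = 4, a_3 = 5/2, a_4 = 71/24, a_5 = 22/15


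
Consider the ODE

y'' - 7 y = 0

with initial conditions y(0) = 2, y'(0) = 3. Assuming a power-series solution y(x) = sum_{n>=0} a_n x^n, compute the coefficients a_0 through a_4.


Ansatz: y(x) = sum_{n>=0} a_n x^n, so y'(x) = sum_{n>=1} n a_n x^(n-1) and y''(x) = sum_{n>=2} n(n-1) a_n x^(n-2).
Substitute into P(x) y'' + Q(x) y' + R(x) y = 0 with P(x) = 1, Q(x) = 0, R(x) = -7, and match powers of x.
Initial conditions: a_0 = 2, a_1 = 3.
Setting the coefficient of each power of x to zero and solving order by order (substituting the coefficients already found):
  x^0: 2 a_2 - 7 a_0 = 0  ->  2 a_2 = 7 a_0 = 14  ->  a_2 = 7
  x^1: 6 a_3 - 7 a_1 = 0  ->  6 a_3 = 7 a_1 = 21  ->  a_3 = 7/2
  x^2: 12 a_4 - 7 a_2 = 0  ->  12 a_4 = 7 a_2 = 49  ->  a_4 = 49/12
Truncated series: y(x) = 2 + 3 x + 7 x^2 + (7/2) x^3 + (49/12) x^4 + O(x^5).

a_0 = 2; a_1 = 3; a_2 = 7; a_3 = 7/2; a_4 = 49/12


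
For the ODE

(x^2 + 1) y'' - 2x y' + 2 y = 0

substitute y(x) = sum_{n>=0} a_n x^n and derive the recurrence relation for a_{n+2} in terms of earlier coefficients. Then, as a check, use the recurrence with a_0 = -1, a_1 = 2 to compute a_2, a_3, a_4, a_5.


Substitute y = sum_n a_n x^n.
(1 + 1 x^2) y'' contributes (n+2)(n+1) a_{n+2} + n(n-1) a_n at x^n.
-2 x y'(x) contributes -2 n a_n at x^n.
2 y(x) contributes 2 a_n at x^n.
Matching x^n: (n+2)(n+1) a_{n+2} + (n(n-1) - 2 n + 2) a_n = 0.
Thus a_{n+2} = (-n(n-1) + 2 n - 2) / ((n+1)(n+2)) * a_n.

Check with a_0 = -1, a_1 = 2 (apply the recurrence for n = 0, 1, 2, 3): a_0 = -1, a_1 = 2, a_2 = 1, a_3 = 0, a_4 = 0, a_5 = 0.

a_(n+2) = (-n(n-1) + 2 n - 2) / ((n+1)(n+2)) * a_n; check: a_0 = -1, a_1 = 2, a_2 = 1, a_3 = 0, a_4 = 0, a_5 = 0


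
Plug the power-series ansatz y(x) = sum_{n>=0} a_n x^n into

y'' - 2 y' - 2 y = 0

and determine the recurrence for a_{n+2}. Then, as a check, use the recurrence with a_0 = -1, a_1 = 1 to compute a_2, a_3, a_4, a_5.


Substitute y = sum_n a_n x^n.
y''(x) has coefficient (n+2)(n+1) a_{n+2} at x^n;
-2 y'(x) has coefficient -2 (n+1) a_{n+1} at x^n;
-2 y(x) has coefficient -2 a_n at x^n.
Matching x^n: (n+2)(n+1) a_{n+2} - 2 (n+1) a_{n+1} - 2 a_n = 0.
Thus a_{n+2} = [2 (n+1) a_{n+1} + 2 a_n] / ((n+1)(n+2)).

Check with a_0 = -1, a_1 = 1 (apply the recurrence for n = 0, 1, 2, 3): a_0 = -1, a_1 = 1, a_2 = 0, a_3 = 1/3, a_4 = 1/6, a_5 = 1/10.

a_(n+2) = [2 (n+1) a_(n+1) + 2 a_n] / ((n+1)(n+2)); check: a_0 = -1, a_1 = 1, a_2 = 0, a_3 = 1/3, a_4 = 1/6, a_5 = 1/10


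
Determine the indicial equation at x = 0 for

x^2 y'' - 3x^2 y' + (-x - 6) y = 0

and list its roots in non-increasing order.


Divide by x^2 to reach normal form y'' + P_1(x) y' + P_2(x) y = 0 with P_1(x) = -3 and P_2(x) = -1/x - 6/x^2.
x = 0 is a singular point because the y-coefficient -1/x - 6/x^2 has a pole at x = 0.
It is a regular singular point because x P_1(x) = p(x) = -3x and x^2 P_2(x) = q(x) = -x - 6 are polynomials, hence analytic at x = 0.
p(0) = 0,  q(0) = -6.
Indicial equation: r(r-1) + p(0) r + q(0) = 0, i.e. r^2 + (p(0) - 1) r + q(0) = 0, i.e. r^2 - 1 r - 6 = 0.
Discriminant: (-1)^2 - 4(-6) = 25, so r = (1 ± 5)/2.
Solving: r_1 = 3, r_2 = -2.

indicial: r^2 - 1 r - 6 = 0; roots r_1 = 3, r_2 = -2


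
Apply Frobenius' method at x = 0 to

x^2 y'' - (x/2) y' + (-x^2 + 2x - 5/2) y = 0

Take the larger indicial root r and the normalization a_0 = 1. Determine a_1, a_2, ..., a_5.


Write in Frobenius form y'' + (p(x)/x) y' + (q(x)/x^2) y = 0:
  p(x) = -1/2,  q(x) = -x^2 + 2x - 5/2.
Indicial equation: r(r-1) + (-1/2) r + (-5/2) = 0 -> roots r_1 = 5/2, r_2 = -1.
Take r = r_1 = 5/2. Let y(x) = x^r sum_{n>=0} a_n x^n with a_0 = 1.
Substitute y = x^r sum a_n x^n and match x^{r+n}. The recurrence is
  D(n) a_n + 2 a_{n-1} - 1 a_{n-2} = 0,  where D(n) = (r+n)(r+n-1) + (-1/2)(r+n) + (-5/2).
  a_n = [-2 a_{n-1} + 1 a_{n-2}] / D(n).
Since the indicial polynomial factors as (r - r_1)(r - r_2), D(n) = (r_1 + n - r_1)(r_1 + n - r_2) = n(n + 7/2).
Evaluating step by step (a_0 = 1):
  n = 1: D(1) = 1(1 + 7/2) = 9/2; numerator = -2(1) = -2; a_1 = (-2)/(9/2) = -4/9
  n = 2: D(2) = 2(2 + 7/2) = 11; numerator = -2(-4/9) + 1(1) = 17/9; a_2 = (17/9)/(11) = 17/99
  n = 3: D(3) = 3(3 + 7/2) = 39/2; numerator = -2(17/99) + 1(-4/9) = -26/33; a_3 = (-26/33)/(39/2) = -4/99
  n = 4: D(4) = 4(4 + 7/2) = 30; numerator = -2(-4/99) + 1(17/99) = 25/99; a_4 = (25/99)/(30) = 5/594
  n = 5: D(5) = 5(5 + 7/2) = 85/2; numerator = -2(5/594) + 1(-4/99) = -17/297; a_5 = (-17/297)/(85/2) = -2/1485

r = 5/2; a_0 = 1; a_1 = -4/9; a_2 = 17/99; a_3 = -4/99; a_4 = 5/594; a_5 = -2/1485


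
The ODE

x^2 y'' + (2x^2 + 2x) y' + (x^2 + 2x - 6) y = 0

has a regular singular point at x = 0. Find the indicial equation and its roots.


Divide by x^2 to reach normal form y'' + P_1(x) y' + P_2(x) y = 0 with P_1(x) = 2 + 2/x and P_2(x) = 1 + 2/x - 6/x^2.
x = 0 is a singular point because the y'-coefficient 2 + 2/x has a pole at x = 0 and the y-coefficient 1 + 2/x - 6/x^2 has a pole at x = 0.
It is a regular singular point because x P_1(x) = p(x) = 2x + 2 and x^2 P_2(x) = q(x) = x^2 + 2x - 6 are polynomials, hence analytic at x = 0.
p(0) = 2,  q(0) = -6.
Indicial equation: r(r-1) + p(0) r + q(0) = 0, i.e. r^2 + (p(0) - 1) r + q(0) = 0, i.e. r^2 + 1 r - 6 = 0.
Discriminant: (1)^2 - 4(-6) = 25, so r = (-1 ± 5)/2.
Solving: r_1 = 2, r_2 = -3.

indicial: r^2 + 1 r - 6 = 0; roots r_1 = 2, r_2 = -3


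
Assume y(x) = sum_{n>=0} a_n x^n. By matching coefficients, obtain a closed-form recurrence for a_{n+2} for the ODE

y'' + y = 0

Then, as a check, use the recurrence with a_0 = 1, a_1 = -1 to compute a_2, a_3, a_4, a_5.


Substitute y = sum_n a_n x^n into y'' + (const) y = 0.
y''(x) = sum_{n>=0} (n+2)(n+1) a_{n+2} x^n.
The ODE becomes sum_n [(n+2)(n+1) a_{n+2} + 1 a_n] x^n = 0.
Setting each coefficient to zero gives the recurrence:
  (n+2)(n+1) a_{n+2} + 1 a_n = 0,
  a_{n+2} = -1 / ((n+1)(n+2)) a_n.

Check with a_0 = 1, a_1 = -1 (apply the recurrence for n = 0, 1, 2, 3): a_0 = 1, a_1 = -1, a_2 = -1/2, a_3 = 1/6, a_4 = 1/24, a_5 = -1/120.

a_{n+2} = -1/((n+1)(n+2)) * a_n; check: a_0 = 1, a_1 = -1, a_2 = -1/2, a_3 = 1/6, a_4 = 1/24, a_5 = -1/120


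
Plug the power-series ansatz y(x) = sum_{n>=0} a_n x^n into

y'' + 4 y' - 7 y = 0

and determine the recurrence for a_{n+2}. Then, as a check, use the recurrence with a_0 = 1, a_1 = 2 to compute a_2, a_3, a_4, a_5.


Substitute y = sum_n a_n x^n.
y''(x) has coefficient (n+2)(n+1) a_{n+2} at x^n;
4 y'(x) has coefficient 4 (n+1) a_{n+1} at x^n;
-7 y(x) has coefficient -7 a_n at x^n.
Matching x^n: (n+2)(n+1) a_{n+2} + 4 (n+1) a_{n+1} - 7 a_n = 0.
Thus a_{n+2} = [-4 (n+1) a_{n+1} + 7 a_n] / ((n+1)(n+2)).

Check with a_0 = 1, a_1 = 2 (apply the recurrence for n = 0, 1, 2, 3): a_0 = 1, a_1 = 2, a_2 = -1/2, a_3 = 3, a_4 = -79/24, a_5 = 221/60.

a_(n+2) = [-4 (n+1) a_(n+1) + 7 a_n] / ((n+1)(n+2)); check: a_0 = 1, a_1 = 2, a_2 = -1/2, a_3 = 3, a_4 = -79/24, a_5 = 221/60


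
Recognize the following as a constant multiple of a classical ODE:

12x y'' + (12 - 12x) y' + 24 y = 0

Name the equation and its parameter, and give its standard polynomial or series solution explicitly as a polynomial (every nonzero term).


All three coefficients share the factor 12; dividing through by 12 gives  x y'' + (1 - x) y' + 2 y = 0.
This matches the Laguerre equation x y'' + (1 - x) y' + n y = 0 with n = 2; the polynomial solution is L_2(x).
With y = sum_k a_k x^k, matching x^k gives (k+1)k a_{k+1} + (k+1) a_{k+1} - k a_k + n a_k = 0, i.e. (k+1)^2 a_{k+1} = (k - n) a_k = (k - 2) a_k. The right side vanishes at k = 2, so the series terminates at degree 2.
Standard normalization L_n(0) = 1 gives a_0 = 1. Work upward with a_{k+1} = (k - 2) a_k / (k+1)^2:
  a_1 = (0 - 2)(1) / 1^2 = -2/1 = -2
  a_2 = (1 - 2)(-2) / 2^2 = 2/4 = 1/2
Hence L_2(x) = x^2/2 - 2 x + 1.

L_2(x); series = x^2/2 - 2 x + 1


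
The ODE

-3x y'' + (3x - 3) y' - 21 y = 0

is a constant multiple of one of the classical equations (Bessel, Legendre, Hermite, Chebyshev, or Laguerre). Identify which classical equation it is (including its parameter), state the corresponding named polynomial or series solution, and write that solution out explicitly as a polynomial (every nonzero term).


All three coefficients share the factor -3; dividing through by -3 gives  x y'' + (1 - x) y' + 7 y = 0.
This matches the Laguerre equation x y'' + (1 - x) y' + n y = 0 with n = 7; the polynomial solution is L_7(x).
With y = sum_k a_k x^k, matching x^k gives (k+1)k a_{k+1} + (k+1) a_{k+1} - k a_k + n a_k = 0, i.e. (k+1)^2 a_{k+1} = (k - n) a_k = (k - 7) a_k. The right side vanishes at k = 7, so the series terminates at degree 7.
Standard normalization L_n(0) = 1 gives a_0 = 1. Work upward with a_{k+1} = (k - 7) a_k / (k+1)^2:
  a_1 = (0 - 7)(1) / 1^2 = -7/1 = -7
  a_2 = (1 - 7)(-7) / 2^2 = 42/4 = 21/2
  a_3 = (2 - 7)(21/2) / 3^2 = (-105/2)/9 = -35/6
  a_4 = (3 - 7)(-35/6) / 4^2 = (70/3)/16 = 35/24
  a_5 = (4 - 7)(35/24) / 5^2 = (-35/8)/25 = -7/40
  a_6 = (5 - 7)(-7/40) / 6^2 = (7/20)/36 = 7/720
  a_7 = (6 - 7)(7/720) / 7^2 = (-7/720)/49 = -1/5040
Hence L_7(x) = -x^7/5040 + 7 x^6/720 - 7 x^5/40 + 35 x^4/24 - 35 x^3/6 + 21 x^2/2 - 7 x + 1.

L_7(x); series = -x^7/5040 + 7 x^6/720 - 7 x^5/40 + 35 x^4/24 - 35 x^3/6 + 21 x^2/2 - 7 x + 1


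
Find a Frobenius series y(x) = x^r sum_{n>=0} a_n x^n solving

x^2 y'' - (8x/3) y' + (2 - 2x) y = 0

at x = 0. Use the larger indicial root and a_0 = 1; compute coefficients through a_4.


Write in Frobenius form y'' + (p(x)/x) y' + (q(x)/x^2) y = 0:
  p(x) = -8/3,  q(x) = 2 - 2x.
Indicial equation: r(r-1) + (-8/3) r + (2) = 0 -> roots r_1 = 3, r_2 = 2/3.
Take r = r_1 = 3. Let y(x) = x^r sum_{n>=0} a_n x^n with a_0 = 1.
Substitute y = x^r sum a_n x^n and match x^{r+n}. The recurrence is
  D(n) a_n - 2 a_{n-1} = 0,  where D(n) = (r+n)(r+n-1) + (-8/3)(r+n) + (2).
  a_n = 2 / D(n) * a_{n-1}.
Since the indicial polynomial factors as (r - r_1)(r - r_2), D(n) = (r_1 + n - r_1)(r_1 + n - r_2) = n(n + 7/3).
Evaluating step by step (a_0 = 1):
  n = 1: D(1) = 1(1 + 7/3) = 10/3; numerator = 2(1) = 2; a_1 = (2)/(10/3) = 3/5
  n = 2: D(2) = 2(2 + 7/3) = 26/3; numerator = 2(3/5) = 6/5; a_2 = (6/5)/(26/3) = 9/65
  n = 3: D(3) = 3(3 + 7/3) = 16; numerator = 2(9/65) = 18/65; a_3 = (18/65)/(16) = 9/520
  n = 4: D(4) = 4(4 + 7/3) = 76/3; numerator = 2(9/520) = 9/260; a_4 = (9/260)/(76/3) = 27/19760

r = 3; a_0 = 1; a_1 = 3/5; a_2 = 9/65; a_3 = 9/520; a_4 = 27/19760


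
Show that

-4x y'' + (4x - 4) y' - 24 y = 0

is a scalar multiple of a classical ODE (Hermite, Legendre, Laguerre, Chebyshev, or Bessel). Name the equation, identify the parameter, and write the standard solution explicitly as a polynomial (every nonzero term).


All three coefficients share the factor -4; dividing through by -4 gives  x y'' + (1 - x) y' + 6 y = 0.
This matches the Laguerre equation x y'' + (1 - x) y' + n y = 0 with n = 6; the polynomial solution is L_6(x).
With y = sum_k a_k x^k, matching x^k gives (k+1)k a_{k+1} + (k+1) a_{k+1} - k a_k + n a_k = 0, i.e. (k+1)^2 a_{k+1} = (k - n) a_k = (k - 6) a_k. The right side vanishes at k = 6, so the series terminates at degree 6.
Standard normalization L_n(0) = 1 gives a_0 = 1. Work upward with a_{k+1} = (k - 6) a_k / (k+1)^2:
  a_1 = (0 - 6)(1) / 1^2 = -6/1 = -6
  a_2 = (1 - 6)(-6) / 2^2 = 30/4 = 15/2
  a_3 = (2 - 6)(15/2) / 3^2 = -30/9 = -10/3
  a_4 = (3 - 6)(-10/3) / 4^2 = 10/16 = 5/8
  a_5 = (4 - 6)(5/8) / 5^2 = (-5/4)/25 = -1/20
  a_6 = (5 - 6)(-1/20) / 6^2 = (1/20)/36 = 1/720
Hence L_6(x) = x^6/720 - x^5/20 + 5 x^4/8 - 10 x^3/3 + 15 x^2/2 - 6 x + 1.

L_6(x); series = x^6/720 - x^5/20 + 5 x^4/8 - 10 x^3/3 + 15 x^2/2 - 6 x + 1


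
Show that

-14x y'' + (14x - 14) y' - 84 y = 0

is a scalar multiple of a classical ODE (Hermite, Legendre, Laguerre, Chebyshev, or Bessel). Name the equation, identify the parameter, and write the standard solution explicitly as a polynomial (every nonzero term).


All three coefficients share the factor -14; dividing through by -14 gives  x y'' + (1 - x) y' + 6 y = 0.
This matches the Laguerre equation x y'' + (1 - x) y' + n y = 0 with n = 6; the polynomial solution is L_6(x).
With y = sum_k a_k x^k, matching x^k gives (k+1)k a_{k+1} + (k+1) a_{k+1} - k a_k + n a_k = 0, i.e. (k+1)^2 a_{k+1} = (k - n) a_k = (k - 6) a_k. The right side vanishes at k = 6, so the series terminates at degree 6.
Standard normalization L_n(0) = 1 gives a_0 = 1. Work upward with a_{k+1} = (k - 6) a_k / (k+1)^2:
  a_1 = (0 - 6)(1) / 1^2 = -6/1 = -6
  a_2 = (1 - 6)(-6) / 2^2 = 30/4 = 15/2
  a_3 = (2 - 6)(15/2) / 3^2 = -30/9 = -10/3
  a_4 = (3 - 6)(-10/3) / 4^2 = 10/16 = 5/8
  a_5 = (4 - 6)(5/8) / 5^2 = (-5/4)/25 = -1/20
  a_6 = (5 - 6)(-1/20) / 6^2 = (1/20)/36 = 1/720
Hence L_6(x) = x^6/720 - x^5/20 + 5 x^4/8 - 10 x^3/3 + 15 x^2/2 - 6 x + 1.

L_6(x); series = x^6/720 - x^5/20 + 5 x^4/8 - 10 x^3/3 + 15 x^2/2 - 6 x + 1


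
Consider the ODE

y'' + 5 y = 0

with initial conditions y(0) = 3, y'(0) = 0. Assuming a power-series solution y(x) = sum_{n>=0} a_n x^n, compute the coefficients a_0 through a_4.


Ansatz: y(x) = sum_{n>=0} a_n x^n, so y'(x) = sum_{n>=1} n a_n x^(n-1) and y''(x) = sum_{n>=2} n(n-1) a_n x^(n-2).
Substitute into P(x) y'' + Q(x) y' + R(x) y = 0 with P(x) = 1, Q(x) = 0, R(x) = 5, and match powers of x.
Initial conditions: a_0 = 3, a_1 = 0.
Setting the coefficient of each power of x to zero and solving order by order (substituting the coefficients already found):
  x^0: 2 a_2 + 5 a_0 = 0  ->  2 a_2 = -5 a_0 = -15  ->  a_2 = -15/2
  x^1: 6 a_3 + 5 a_1 = 0  ->  6 a_3 = -5 a_1 = 0  ->  a_3 = 0
  x^2: 12 a_4 + 5 a_2 = 0  ->  12 a_4 = -5 a_2 = 75/2  ->  a_4 = 25/8
Truncated series: y(x) = 3 - (15/2) x^2 + (25/8) x^4 + O(x^5).

a_0 = 3; a_1 = 0; a_2 = -15/2; a_3 = 0; a_4 = 25/8
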